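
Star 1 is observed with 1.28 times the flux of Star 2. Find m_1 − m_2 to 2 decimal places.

m_1 − m_2 = −2.5 log₁₀(F_1/F_2) = −2.5 log₁₀(1.28) = −2.5 × (0.107) = -0.268.

-0.27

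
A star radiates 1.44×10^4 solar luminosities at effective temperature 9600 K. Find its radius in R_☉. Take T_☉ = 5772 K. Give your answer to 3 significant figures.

43.4 R_☉

R/R_☉ = √(L/L_☉) / (T/T_☉)² = √(1.44×10^4) / (1.663)²
       = 120.0 / 2.766 = 43.38.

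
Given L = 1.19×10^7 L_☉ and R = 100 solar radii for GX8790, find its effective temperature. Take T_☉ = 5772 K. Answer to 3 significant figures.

T/T_☉ = (L/L_☉)^(1/4) / (R/R_☉)^(1/2)
T = 5772 × (1.19×10^7)^(1/4) / √(100) = 5772 × 58.73 / 10.00 = 3.390×10^4 K.

3.39×10^4 K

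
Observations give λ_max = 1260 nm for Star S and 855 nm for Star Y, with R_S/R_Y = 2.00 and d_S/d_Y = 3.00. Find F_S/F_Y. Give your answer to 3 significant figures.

0.0942

Wien's law: T_S/T_Y = λ_Y/λ_S = 855/1260 = 0.6786.
L_S/L_Y = (R_S/R_Y)²(T_S/T_Y)⁴ = (2.00)²(0.6786)⁴ = 0.8481.
F_S/F_Y = (L_S/L_Y)/(d_S/d_Y)² = 0.8481/(3.00)² = 0.09423.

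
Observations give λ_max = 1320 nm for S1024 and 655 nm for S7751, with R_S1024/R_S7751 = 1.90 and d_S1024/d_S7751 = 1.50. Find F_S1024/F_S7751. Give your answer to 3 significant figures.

0.0973

Wien's law: T_S1024/T_S7751 = λ_S7751/λ_S1024 = 655/1320 = 0.4962.
L_S1024/L_S7751 = (R_S1024/R_S7751)²(T_S1024/T_S7751)⁴ = (1.90)²(0.4962)⁴ = 0.2189.
F_S1024/F_S7751 = (L_S1024/L_S7751)/(d_S1024/d_S7751)² = 0.2189/(1.50)² = 0.09727.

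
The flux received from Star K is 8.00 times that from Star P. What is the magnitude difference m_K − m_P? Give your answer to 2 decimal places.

-2.26

m_K − m_P = −2.5 log₁₀(F_K/F_P) = −2.5 log₁₀(8.00) = −2.5 × (0.903) = -2.258.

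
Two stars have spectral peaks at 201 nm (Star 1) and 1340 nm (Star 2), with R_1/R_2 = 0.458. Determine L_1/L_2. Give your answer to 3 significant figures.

414

Wien's law gives T ∝ 1/λ_max, so T_1/T_2 = λ_2/λ_1 = 1340/201 = 6.667.
Then L ∝ R²T⁴ gives L_1/L_2 = (0.458)² × (6.667)⁴ = 0.2098 × 1975 = 414.3.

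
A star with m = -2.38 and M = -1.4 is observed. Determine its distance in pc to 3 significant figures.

6.37 pc

m − M = 5 log₁₀(d/10 pc)
-2.38 − (-1.4) = -0.98 = 5 log₁₀(d/10)
d = 10 × 10^(-0.98/5) = 10 × 10^-0.196 = 6.368 pc.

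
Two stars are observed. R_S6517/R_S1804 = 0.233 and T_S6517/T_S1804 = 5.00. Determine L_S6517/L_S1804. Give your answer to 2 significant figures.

34

From the Stefan–Boltzmann law, L ∝ R²T⁴, so
L_S6517/L_S1804 = (R_S6517/R_S1804)² (T_S6517/T_S1804)⁴ = (0.233)² × (5.00)⁴ = 0.05429 × 625.0 = 33.93.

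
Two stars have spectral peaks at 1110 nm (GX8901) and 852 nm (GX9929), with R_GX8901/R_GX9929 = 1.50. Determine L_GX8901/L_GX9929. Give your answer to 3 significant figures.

Wien's law gives T ∝ 1/λ_max, so T_GX8901/T_GX9929 = λ_GX9929/λ_GX8901 = 852/1110 = 0.7676.
Then L ∝ R²T⁴ gives L_GX8901/L_GX9929 = (1.50)² × (0.7676)⁴ = 2.250 × 0.3471 = 0.7810.

0.781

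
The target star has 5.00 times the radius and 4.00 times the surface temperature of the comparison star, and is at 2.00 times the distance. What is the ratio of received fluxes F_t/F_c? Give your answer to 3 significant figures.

L_t/L_c = (R_t/R_c)²(T_t/T_c)⁴ = (5.00)² × (4.00)⁴ = 6400.
F_t/F_c = (L_t/L_c)/(d_t/d_c)² = 6400 / (2.00)² = 1600.

1.60×10^3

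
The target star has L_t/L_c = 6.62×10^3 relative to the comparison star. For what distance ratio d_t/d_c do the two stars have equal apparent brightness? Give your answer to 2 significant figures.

81

Equal flux requires L_t/d_t² = L_c/d_c², so d_t/d_c = √(L_t/L_c)
= √(6.62×10^3) = 81.36.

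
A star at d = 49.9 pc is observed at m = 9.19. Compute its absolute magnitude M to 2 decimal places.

M = m − 5 log₁₀(d/10 pc) = 9.19 − 5 log₁₀(49.9/10)
  = 9.19 − 5 × 0.698 = 9.19 − 3.49 = 5.70.

5.70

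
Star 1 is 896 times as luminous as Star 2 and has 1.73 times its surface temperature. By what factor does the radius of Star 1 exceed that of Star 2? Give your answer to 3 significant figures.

L ∝ R²T⁴ gives R ∝ √L / T², so
R_1/R_2 = √(896) / (1.73)² = 29.93 / 2.993 = 10.00.

10.0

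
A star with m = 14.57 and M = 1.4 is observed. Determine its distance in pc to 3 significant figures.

4.31×10^3 pc

m − M = 5 log₁₀(d/10 pc)
14.57 − (1.4) = 13.17 = 5 log₁₀(d/10)
d = 10 × 10^(13.17/5) = 10 × 10^2.634 = 4305 pc.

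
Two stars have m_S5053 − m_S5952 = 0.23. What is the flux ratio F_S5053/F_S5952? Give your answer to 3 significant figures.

0.809

F_S5053/F_S5952 = 10^(−(m_S5053 − m_S5952)/2.5) = 10^(-0.23/2.5) = 10^-0.092 = 0.8091.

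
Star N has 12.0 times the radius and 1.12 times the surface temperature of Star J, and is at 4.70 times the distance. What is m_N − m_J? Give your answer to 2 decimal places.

L_N/L_J = (12.0)²(1.12)⁴ = 226.6.
F_N/F_J = (L_N/L_J)/(d_N/d_J)² = 226.6/22.09 = 10.26.
m_N − m_J = −2.5 log₁₀(10.26) = -2.53.

-2.53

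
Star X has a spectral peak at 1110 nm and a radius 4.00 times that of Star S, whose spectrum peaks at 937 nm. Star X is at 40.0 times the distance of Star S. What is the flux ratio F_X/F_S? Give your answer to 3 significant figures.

0.00508

Wien's law: T_X/T_S = λ_S/λ_X = 937/1110 = 0.8441.
L_X/L_S = (R_X/R_S)²(T_X/T_S)⁴ = (4.00)²(0.8441)⁴ = 8.124.
F_X/F_S = (L_X/L_S)/(d_X/d_S)² = 8.124/(40.0)² = 0.005078.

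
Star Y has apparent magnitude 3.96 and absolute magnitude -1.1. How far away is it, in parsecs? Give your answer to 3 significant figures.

103 pc

m − M = 5 log₁₀(d/10 pc)
3.96 − (-1.1) = 5.06 = 5 log₁₀(d/10)
d = 10 × 10^(5.06/5) = 10 × 10^1.012 = 102.8 pc.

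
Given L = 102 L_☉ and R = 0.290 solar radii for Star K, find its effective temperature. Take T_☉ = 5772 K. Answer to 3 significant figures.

T/T_☉ = (L/L_☉)^(1/4) / (R/R_☉)^(1/2)
T = 5772 × (102)^(1/4) / √(0.290) = 5772 × 3.178 / 0.5385 = 3.406×10^4 K.

3.41×10^4 K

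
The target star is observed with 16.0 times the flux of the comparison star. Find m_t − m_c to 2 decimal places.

-3.01

m_t − m_c = −2.5 log₁₀(F_t/F_c) = −2.5 log₁₀(16.0) = −2.5 × (1.204) = -3.010.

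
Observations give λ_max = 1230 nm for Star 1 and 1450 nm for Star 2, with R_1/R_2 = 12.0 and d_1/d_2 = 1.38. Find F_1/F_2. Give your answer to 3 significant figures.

146

Wien's law: T_1/T_2 = λ_2/λ_1 = 1450/1230 = 1.179.
L_1/L_2 = (R_1/R_2)²(T_1/T_2)⁴ = (12.0)²(1.179)⁴ = 278.1.
F_1/F_2 = (L_1/L_2)/(d_1/d_2)² = 278.1/(1.38)² = 146.0.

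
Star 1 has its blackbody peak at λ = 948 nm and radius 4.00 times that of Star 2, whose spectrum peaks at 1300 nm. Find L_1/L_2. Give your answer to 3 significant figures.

Wien's law gives T ∝ 1/λ_max, so T_1/T_2 = λ_2/λ_1 = 1300/948 = 1.371.
Then L ∝ R²T⁴ gives L_1/L_2 = (4.00)² × (1.371)⁴ = 16.00 × 3.536 = 56.58.

56.6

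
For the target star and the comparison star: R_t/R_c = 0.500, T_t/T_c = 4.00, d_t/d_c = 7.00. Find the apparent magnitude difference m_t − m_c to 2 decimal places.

-0.29

L_t/L_c = (0.500)²(4.00)⁴ = 64.00.
F_t/F_c = (L_t/L_c)/(d_t/d_c)² = 64.00/49.00 = 1.306.
m_t − m_c = −2.5 log₁₀(1.306) = -0.29.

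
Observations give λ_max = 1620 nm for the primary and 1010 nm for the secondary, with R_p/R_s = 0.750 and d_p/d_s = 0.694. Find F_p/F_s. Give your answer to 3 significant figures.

Wien's law: T_p/T_s = λ_s/λ_p = 1010/1620 = 0.6235.
L_p/L_s = (R_p/R_s)²(T_p/T_s)⁴ = (0.750)²(0.6235)⁴ = 0.08499.
F_p/F_s = (L_p/L_s)/(d_p/d_s)² = 0.08499/(0.694)² = 0.1765.

0.176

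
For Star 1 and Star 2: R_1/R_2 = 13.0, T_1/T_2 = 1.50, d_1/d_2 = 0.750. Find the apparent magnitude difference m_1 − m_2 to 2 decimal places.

L_1/L_2 = (13.0)²(1.50)⁴ = 855.6.
F_1/F_2 = (L_1/L_2)/(d_1/d_2)² = 855.6/0.5625 = 1521.
m_1 − m_2 = −2.5 log₁₀(1521) = -7.96.

-7.96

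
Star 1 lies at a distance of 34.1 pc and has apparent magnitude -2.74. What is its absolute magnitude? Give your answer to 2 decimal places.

M = m − 5 log₁₀(d/10 pc) = -2.74 − 5 log₁₀(34.1/10)
  = -2.74 − 5 × 0.533 = -2.74 − 2.66 = -5.40.

-5.40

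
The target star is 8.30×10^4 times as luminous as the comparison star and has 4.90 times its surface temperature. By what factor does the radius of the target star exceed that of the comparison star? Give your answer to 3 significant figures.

12.0

L ∝ R²T⁴ gives R ∝ √L / T², so
R_t/R_c = √(8.30×10^4) / (4.90)² = 288.1 / 24.01 = 12.00.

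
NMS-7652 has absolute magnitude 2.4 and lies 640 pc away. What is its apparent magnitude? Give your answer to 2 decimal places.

11.43

m = M + 5 log₁₀(d/10 pc) = 2.4 + 5 log₁₀(640/10)
  = 2.4 + 5 × 1.806 = 2.4 + 9.03 = 11.43.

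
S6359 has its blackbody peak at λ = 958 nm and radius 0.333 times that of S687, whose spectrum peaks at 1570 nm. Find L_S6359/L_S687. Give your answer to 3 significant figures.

Wien's law gives T ∝ 1/λ_max, so T_S6359/T_S687 = λ_S687/λ_S6359 = 1570/958 = 1.639.
Then L ∝ R²T⁴ gives L_S6359/L_S687 = (0.333)² × (1.639)⁴ = 0.1109 × 7.213 = 0.7999.

0.800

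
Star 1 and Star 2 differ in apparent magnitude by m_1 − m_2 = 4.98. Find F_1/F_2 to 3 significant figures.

0.0102

F_1/F_2 = 10^(−(m_1 − m_2)/2.5) = 10^(-4.98/2.5) = 10^-1.992 = 0.01019.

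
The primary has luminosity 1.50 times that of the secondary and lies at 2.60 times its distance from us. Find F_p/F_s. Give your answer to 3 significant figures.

0.222

F = L/(4πd²), so F_p/F_s = (L_p/L_s) / (d_p/d_s)²
= 1.50 / (2.60)² = 1.50 / 6.760 = 0.2219.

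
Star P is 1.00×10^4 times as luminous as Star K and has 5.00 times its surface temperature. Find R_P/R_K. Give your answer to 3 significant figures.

4.00

L ∝ R²T⁴ gives R ∝ √L / T², so
R_P/R_K = √(1.00×10^4) / (5.00)² = 100.0 / 25.00 = 4.000.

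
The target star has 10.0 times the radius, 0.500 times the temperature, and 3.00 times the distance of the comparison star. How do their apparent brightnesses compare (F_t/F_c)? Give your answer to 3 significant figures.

L_t/L_c = (R_t/R_c)²(T_t/T_c)⁴ = (10.0)² × (0.500)⁴ = 6.250.
F_t/F_c = (L_t/L_c)/(d_t/d_c)² = 6.250 / (3.00)² = 0.6944.

0.694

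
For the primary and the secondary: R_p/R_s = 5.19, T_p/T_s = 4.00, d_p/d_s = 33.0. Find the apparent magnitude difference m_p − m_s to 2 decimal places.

L_p/L_s = (5.19)²(4.00)⁴ = 6896.
F_p/F_s = (L_p/L_s)/(d_p/d_s)² = 6896/1089 = 6.332.
m_p − m_s = −2.5 log₁₀(6.332) = -2.00.

-2.00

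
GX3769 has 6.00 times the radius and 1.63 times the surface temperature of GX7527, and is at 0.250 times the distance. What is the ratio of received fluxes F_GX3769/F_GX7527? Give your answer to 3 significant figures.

L_GX3769/L_GX7527 = (R_GX3769/R_GX7527)²(T_GX3769/T_GX7527)⁴ = (6.00)² × (1.63)⁴ = 254.1.
F_GX3769/F_GX7527 = (L_GX3769/L_GX7527)/(d_GX3769/d_GX7527)² = 254.1 / (0.250)² = 4066.

4.07×10^3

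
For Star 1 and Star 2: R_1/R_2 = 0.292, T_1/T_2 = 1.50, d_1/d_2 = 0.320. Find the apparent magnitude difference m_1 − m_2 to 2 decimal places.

L_1/L_2 = (0.292)²(1.50)⁴ = 0.4316.
F_1/F_2 = (L_1/L_2)/(d_1/d_2)² = 0.4316/0.1024 = 4.215.
m_1 − m_2 = −2.5 log₁₀(4.215) = -1.56.

-1.56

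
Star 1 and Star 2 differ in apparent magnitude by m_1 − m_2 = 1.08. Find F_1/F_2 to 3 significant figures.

0.370

F_1/F_2 = 10^(−(m_1 − m_2)/2.5) = 10^(-1.08/2.5) = 10^-0.432 = 0.3698.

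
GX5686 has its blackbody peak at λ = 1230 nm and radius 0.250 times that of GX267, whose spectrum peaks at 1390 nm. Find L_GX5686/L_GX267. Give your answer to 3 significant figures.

Wien's law gives T ∝ 1/λ_max, so T_GX5686/T_GX267 = λ_GX267/λ_GX5686 = 1390/1230 = 1.130.
Then L ∝ R²T⁴ gives L_GX5686/L_GX267 = (0.250)² × (1.130)⁴ = 0.06250 × 1.631 = 0.1019.

0.102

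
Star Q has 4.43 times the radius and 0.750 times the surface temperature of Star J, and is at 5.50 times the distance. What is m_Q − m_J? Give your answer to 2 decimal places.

1.72

L_Q/L_J = (4.43)²(0.750)⁴ = 6.209.
F_Q/F_J = (L_Q/L_J)/(d_Q/d_J)² = 6.209/30.25 = 0.2053.
m_Q − m_J = −2.5 log₁₀(0.2053) = 1.72.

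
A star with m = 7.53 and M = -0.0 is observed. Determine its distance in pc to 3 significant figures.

m − M = 5 log₁₀(d/10 pc)
7.53 − (-0.0) = 7.53 = 5 log₁₀(d/10)
d = 10 × 10^(7.53/5) = 10 × 10^1.506 = 320.6 pc.

321 pc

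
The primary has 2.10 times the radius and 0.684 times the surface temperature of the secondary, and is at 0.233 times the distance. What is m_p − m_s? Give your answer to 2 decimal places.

-3.12

L_p/L_s = (2.10)²(0.684)⁴ = 0.9653.
F_p/F_s = (L_p/L_s)/(d_p/d_s)² = 0.9653/0.05429 = 17.78.
m_p − m_s = −2.5 log₁₀(17.78) = -3.12.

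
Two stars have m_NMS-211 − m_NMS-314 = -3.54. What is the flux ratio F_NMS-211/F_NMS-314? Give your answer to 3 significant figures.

F_NMS-211/F_NMS-314 = 10^(−(m_NMS-211 − m_NMS-314)/2.5) = 10^(3.54/2.5) = 10^1.416 = 26.06.

26.1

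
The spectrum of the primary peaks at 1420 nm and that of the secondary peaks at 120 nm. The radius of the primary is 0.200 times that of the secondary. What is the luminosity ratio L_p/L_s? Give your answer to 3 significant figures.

2.04×10^-6

Wien's law gives T ∝ 1/λ_max, so T_p/T_s = λ_s/λ_p = 120/1420 = 0.08451.
Then L ∝ R²T⁴ gives L_p/L_s = (0.200)² × (0.08451)⁴ = 0.04000 × 5.100×10^-5 = 2.040×10^-6.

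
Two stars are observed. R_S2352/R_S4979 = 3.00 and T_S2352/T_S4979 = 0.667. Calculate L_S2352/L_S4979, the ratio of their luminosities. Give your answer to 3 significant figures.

1.78

From the Stefan–Boltzmann law, L ∝ R²T⁴, so
L_S2352/L_S4979 = (R_S2352/R_S4979)² (T_S2352/T_S4979)⁴ = (3.00)² × (0.667)⁴ = 9.000 × 0.1979 = 1.781.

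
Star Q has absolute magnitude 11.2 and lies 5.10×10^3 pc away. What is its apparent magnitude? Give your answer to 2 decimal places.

m = M + 5 log₁₀(d/10 pc) = 11.2 + 5 log₁₀(5.10×10^3/10)
  = 11.2 + 5 × 2.708 = 11.2 + 13.54 = 24.74.

24.74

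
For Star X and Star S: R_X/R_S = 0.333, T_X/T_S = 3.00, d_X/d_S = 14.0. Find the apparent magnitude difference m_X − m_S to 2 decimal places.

3.35

L_X/L_S = (0.333)²(3.00)⁴ = 8.982.
F_X/F_S = (L_X/L_S)/(d_X/d_S)² = 8.982/196.0 = 0.04583.
m_X − m_S = −2.5 log₁₀(0.04583) = 3.35.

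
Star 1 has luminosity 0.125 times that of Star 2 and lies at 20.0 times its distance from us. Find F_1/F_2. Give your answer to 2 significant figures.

3.1×10^-4

F = L/(4πd²), so F_1/F_2 = (L_1/L_2) / (d_1/d_2)²
= 0.125 / (20.0)² = 0.125 / 400.0 = 3.125×10^-4.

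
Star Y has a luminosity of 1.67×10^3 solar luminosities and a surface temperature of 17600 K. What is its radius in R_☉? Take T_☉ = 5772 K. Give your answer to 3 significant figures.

4.40 R_☉

R/R_☉ = √(L/L_☉) / (T/T_☉)² = √(1.67×10^3) / (3.049)²
       = 40.87 / 9.298 = 4.395.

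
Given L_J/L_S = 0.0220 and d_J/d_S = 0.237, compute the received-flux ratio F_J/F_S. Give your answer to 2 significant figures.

0.39

F = L/(4πd²), so F_J/F_S = (L_J/L_S) / (d_J/d_S)²
= 0.0220 / (0.237)² = 0.0220 / 0.05617 = 0.3917.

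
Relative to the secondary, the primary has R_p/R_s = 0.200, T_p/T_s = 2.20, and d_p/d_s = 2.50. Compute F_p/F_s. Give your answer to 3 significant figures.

L_p/L_s = (R_p/R_s)²(T_p/T_s)⁴ = (0.200)² × (2.20)⁴ = 0.9370.
F_p/F_s = (L_p/L_s)/(d_p/d_s)² = 0.9370 / (2.50)² = 0.1499.

0.150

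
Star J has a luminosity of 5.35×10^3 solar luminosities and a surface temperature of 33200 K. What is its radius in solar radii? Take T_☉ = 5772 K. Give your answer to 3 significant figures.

R/R_☉ = √(L/L_☉) / (T/T_☉)² = √(5.35×10^3) / (5.752)²
       = 73.14 / 33.08 = 2.211.

2.21 solar radii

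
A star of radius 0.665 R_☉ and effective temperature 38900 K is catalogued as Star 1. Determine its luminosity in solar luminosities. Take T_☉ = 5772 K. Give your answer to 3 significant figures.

L/L_☉ = (R/R_☉)² (T/T_☉)⁴ = (0.665)² × (38900/5772)⁴
       = 0.4422 × (6.739)⁴ = 0.4422 × 2063 = 912.3.

912 solar luminosities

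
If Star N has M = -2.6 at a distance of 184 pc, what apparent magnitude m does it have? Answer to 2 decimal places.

3.72

m = M + 5 log₁₀(d/10 pc) = -2.6 + 5 log₁₀(184/10)
  = -2.6 + 5 × 1.265 = -2.6 + 6.32 = 3.72.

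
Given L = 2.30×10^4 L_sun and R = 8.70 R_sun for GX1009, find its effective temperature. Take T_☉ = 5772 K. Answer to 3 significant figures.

T/T_☉ = (L/L_☉)^(1/4) / (R/R_☉)^(1/2)
T = 5772 × (2.30×10^4)^(1/4) / √(8.70) = 5772 × 12.31 / 2.950 = 2.410×10^4 K.

2.41×10^4 K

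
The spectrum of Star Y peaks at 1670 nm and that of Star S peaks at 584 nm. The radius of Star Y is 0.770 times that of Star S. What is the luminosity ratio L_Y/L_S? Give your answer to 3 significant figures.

Wien's law gives T ∝ 1/λ_max, so T_Y/T_S = λ_S/λ_Y = 584/1670 = 0.3497.
Then L ∝ R²T⁴ gives L_Y/L_S = (0.770)² × (0.3497)⁴ = 0.5929 × 0.01495 = 0.008867.

0.00887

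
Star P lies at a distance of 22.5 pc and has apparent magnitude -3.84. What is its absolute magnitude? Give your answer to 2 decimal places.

M = m − 5 log₁₀(d/10 pc) = -3.84 − 5 log₁₀(22.5/10)
  = -3.84 − 5 × 0.352 = -3.84 − 1.76 = -5.60.

-5.60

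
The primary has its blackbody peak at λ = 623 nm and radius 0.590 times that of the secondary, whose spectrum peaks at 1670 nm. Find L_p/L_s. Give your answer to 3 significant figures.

18.0

Wien's law gives T ∝ 1/λ_max, so T_p/T_s = λ_s/λ_p = 1670/623 = 2.681.
Then L ∝ R²T⁴ gives L_p/L_s = (0.590)² × (2.681)⁴ = 0.3481 × 51.63 = 17.97.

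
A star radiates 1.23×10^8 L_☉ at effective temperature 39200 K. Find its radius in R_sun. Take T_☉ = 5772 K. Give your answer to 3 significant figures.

R/R_☉ = √(L/L_☉) / (T/T_☉)² = √(1.23×10^8) / (6.791)²
       = 1.109×10^4 / 46.12 = 240.5.

240 R_sun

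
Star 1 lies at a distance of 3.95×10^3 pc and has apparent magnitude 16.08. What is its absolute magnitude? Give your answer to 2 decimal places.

3.10

M = m − 5 log₁₀(d/10 pc) = 16.08 − 5 log₁₀(3.95×10^3/10)
  = 16.08 − 5 × 2.597 = 16.08 − 12.98 = 3.10.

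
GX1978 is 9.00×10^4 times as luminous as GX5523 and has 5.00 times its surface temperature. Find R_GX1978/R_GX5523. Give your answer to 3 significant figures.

L ∝ R²T⁴ gives R ∝ √L / T², so
R_GX1978/R_GX5523 = √(9.00×10^4) / (5.00)² = 300.0 / 25.00 = 12.00.

12.0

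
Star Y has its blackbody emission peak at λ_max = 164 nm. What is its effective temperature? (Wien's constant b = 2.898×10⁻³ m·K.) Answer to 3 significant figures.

T = b/λ_max = 2.898×10⁻³ / (164×10⁻⁹) = 1.767×10^4 K.

1.77×10^4 K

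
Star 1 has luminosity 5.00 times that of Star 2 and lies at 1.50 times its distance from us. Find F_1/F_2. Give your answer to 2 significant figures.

2.2

F = L/(4πd²), so F_1/F_2 = (L_1/L_2) / (d_1/d_2)²
= 5.00 / (1.50)² = 5.00 / 2.250 = 2.222.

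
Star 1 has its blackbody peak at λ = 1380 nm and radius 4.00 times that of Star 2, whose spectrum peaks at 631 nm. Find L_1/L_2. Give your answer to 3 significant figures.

0.699

Wien's law gives T ∝ 1/λ_max, so T_1/T_2 = λ_2/λ_1 = 631/1380 = 0.4572.
Then L ∝ R²T⁴ gives L_1/L_2 = (4.00)² × (0.4572)⁴ = 16.00 × 0.04371 = 0.6994.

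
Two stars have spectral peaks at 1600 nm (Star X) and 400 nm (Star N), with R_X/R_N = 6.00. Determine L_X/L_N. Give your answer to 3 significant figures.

Wien's law gives T ∝ 1/λ_max, so T_X/T_N = λ_N/λ_X = 400/1600 = 0.2500.
Then L ∝ R²T⁴ gives L_X/L_N = (6.00)² × (0.2500)⁴ = 36.00 × 0.003906 = 0.1406.

0.141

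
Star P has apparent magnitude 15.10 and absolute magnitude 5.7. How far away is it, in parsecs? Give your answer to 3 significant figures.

759 pc

m − M = 5 log₁₀(d/10 pc)
15.10 − (5.7) = 9.40 = 5 log₁₀(d/10)
d = 10 × 10^(9.40/5) = 10 × 10^1.880 = 758.6 pc.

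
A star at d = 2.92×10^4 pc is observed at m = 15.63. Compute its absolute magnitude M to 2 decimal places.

-1.70

M = m − 5 log₁₀(d/10 pc) = 15.63 − 5 log₁₀(2.92×10^4/10)
  = 15.63 − 5 × 3.465 = 15.63 − 17.33 = -1.70.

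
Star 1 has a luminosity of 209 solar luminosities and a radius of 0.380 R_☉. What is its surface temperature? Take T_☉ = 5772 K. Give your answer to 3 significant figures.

3.56×10^4 K

T/T_☉ = (L/L_☉)^(1/4) / (R/R_☉)^(1/2)
T = 5772 × (209)^(1/4) / √(0.380) = 5772 × 3.802 / 0.6164 = 3.560×10^4 K.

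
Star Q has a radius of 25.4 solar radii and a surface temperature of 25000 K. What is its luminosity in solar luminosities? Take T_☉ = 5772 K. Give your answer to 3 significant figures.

2.27×10^5 solar luminosities

L/L_☉ = (R/R_☉)² (T/T_☉)⁴ = (25.4)² × (25000/5772)⁴
       = 645.2 × (4.331)⁴ = 645.2 × 351.9 = 2.271×10^5.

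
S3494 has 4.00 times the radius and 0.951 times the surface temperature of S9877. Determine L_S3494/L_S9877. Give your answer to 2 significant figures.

From the Stefan–Boltzmann law, L ∝ R²T⁴, so
L_S3494/L_S9877 = (R_S3494/R_S9877)² (T_S3494/T_S9877)⁴ = (4.00)² × (0.951)⁴ = 16.00 × 0.8179 = 13.09.

13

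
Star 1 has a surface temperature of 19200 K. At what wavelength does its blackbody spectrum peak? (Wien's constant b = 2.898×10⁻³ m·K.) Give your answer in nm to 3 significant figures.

λ_max = b/T = 2.898×10⁻³ / 19200 = 1.51×10^-7 m = 150.9 nm.

151 nm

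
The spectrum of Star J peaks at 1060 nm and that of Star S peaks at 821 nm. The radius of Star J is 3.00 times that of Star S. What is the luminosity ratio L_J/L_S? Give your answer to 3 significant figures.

Wien's law gives T ∝ 1/λ_max, so T_J/T_S = λ_S/λ_J = 821/1060 = 0.7745.
Then L ∝ R²T⁴ gives L_J/L_S = (3.00)² × (0.7745)⁴ = 9.000 × 0.3599 = 3.239.

3.24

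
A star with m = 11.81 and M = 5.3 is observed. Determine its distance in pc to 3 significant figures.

200 pc

m − M = 5 log₁₀(d/10 pc)
11.81 − (5.3) = 6.51 = 5 log₁₀(d/10)
d = 10 × 10^(6.51/5) = 10 × 10^1.302 = 200.4 pc.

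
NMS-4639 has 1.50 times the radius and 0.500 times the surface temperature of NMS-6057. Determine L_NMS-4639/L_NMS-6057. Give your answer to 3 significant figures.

0.141

From the Stefan–Boltzmann law, L ∝ R²T⁴, so
L_NMS-4639/L_NMS-6057 = (R_NMS-4639/R_NMS-6057)² (T_NMS-4639/T_NMS-6057)⁴ = (1.50)² × (0.500)⁴ = 2.250 × 0.06250 = 0.1406.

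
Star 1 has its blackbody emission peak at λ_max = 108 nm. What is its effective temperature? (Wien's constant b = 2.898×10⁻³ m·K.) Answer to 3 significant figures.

2.68×10^4 K

T = b/λ_max = 2.898×10⁻³ / (108×10⁻⁹) = 2.683×10^4 K.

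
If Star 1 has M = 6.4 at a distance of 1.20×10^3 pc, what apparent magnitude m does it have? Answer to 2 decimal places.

16.80

m = M + 5 log₁₀(d/10 pc) = 6.4 + 5 log₁₀(1.20×10^3/10)
  = 6.4 + 5 × 2.079 = 6.4 + 10.40 = 16.80.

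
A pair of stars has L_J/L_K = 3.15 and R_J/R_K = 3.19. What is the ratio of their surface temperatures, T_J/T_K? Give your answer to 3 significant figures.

0.746

L ∝ R²T⁴ gives T ∝ (L/R²)^(1/4), so
T_J/T_K = (3.15 / 3.19²)^(1/4) = (0.3095)^(1/4) = 0.7459.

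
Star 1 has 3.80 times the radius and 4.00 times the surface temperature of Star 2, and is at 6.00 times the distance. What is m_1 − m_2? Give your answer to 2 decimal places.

-5.03

L_1/L_2 = (3.80)²(4.00)⁴ = 3697.
F_1/F_2 = (L_1/L_2)/(d_1/d_2)² = 3697/36.00 = 102.7.
m_1 − m_2 = −2.5 log₁₀(102.7) = -5.03.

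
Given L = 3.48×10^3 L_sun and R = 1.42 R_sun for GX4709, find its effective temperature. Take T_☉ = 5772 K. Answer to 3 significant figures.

3.72×10^4 K

T/T_☉ = (L/L_☉)^(1/4) / (R/R_☉)^(1/2)
T = 5772 × (3.48×10^3)^(1/4) / √(1.42) = 5772 × 7.681 / 1.192 = 3.720×10^4 K.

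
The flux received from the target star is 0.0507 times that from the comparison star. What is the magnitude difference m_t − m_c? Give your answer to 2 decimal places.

m_t − m_c = −2.5 log₁₀(F_t/F_c) = −2.5 log₁₀(0.0507) = −2.5 × (-1.295) = 3.237.

3.24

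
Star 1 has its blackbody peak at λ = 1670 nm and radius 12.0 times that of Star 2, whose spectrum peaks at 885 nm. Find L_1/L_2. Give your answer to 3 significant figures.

Wien's law gives T ∝ 1/λ_max, so T_1/T_2 = λ_2/λ_1 = 885/1670 = 0.5299.
Then L ∝ R²T⁴ gives L_1/L_2 = (12.0)² × (0.5299)⁴ = 144.0 × 0.07887 = 11.36.

11.4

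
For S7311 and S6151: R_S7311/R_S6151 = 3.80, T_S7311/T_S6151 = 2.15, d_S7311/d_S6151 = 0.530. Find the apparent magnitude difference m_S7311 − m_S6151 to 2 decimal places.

-7.60

L_S7311/L_S6151 = (3.80)²(2.15)⁴ = 308.5.
F_S7311/F_S6151 = (L_S7311/L_S6151)/(d_S7311/d_S6151)² = 308.5/0.2809 = 1098.
m_S7311 − m_S6151 = −2.5 log₁₀(1098) = -7.60.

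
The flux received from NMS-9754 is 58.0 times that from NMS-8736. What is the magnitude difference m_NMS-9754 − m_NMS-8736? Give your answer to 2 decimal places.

-4.41

m_NMS-9754 − m_NMS-8736 = −2.5 log₁₀(F_NMS-9754/F_NMS-8736) = −2.5 log₁₀(58.0) = −2.5 × (1.763) = -4.409.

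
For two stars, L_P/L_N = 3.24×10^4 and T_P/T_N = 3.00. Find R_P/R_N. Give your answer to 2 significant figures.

20

L ∝ R²T⁴ gives R ∝ √L / T², so
R_P/R_N = √(3.24×10^4) / (3.00)² = 180.0 / 9.000 = 20.00.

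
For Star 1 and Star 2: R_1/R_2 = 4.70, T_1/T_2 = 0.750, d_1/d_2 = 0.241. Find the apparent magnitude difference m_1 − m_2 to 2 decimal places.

-5.20

L_1/L_2 = (4.70)²(0.750)⁴ = 6.989.
F_1/F_2 = (L_1/L_2)/(d_1/d_2)² = 6.989/0.05808 = 120.3.
m_1 − m_2 = −2.5 log₁₀(120.3) = -5.20.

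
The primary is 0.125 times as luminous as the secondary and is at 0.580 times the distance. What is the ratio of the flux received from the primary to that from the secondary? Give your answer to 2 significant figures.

F = L/(4πd²), so F_p/F_s = (L_p/L_s) / (d_p/d_s)²
= 0.125 / (0.580)² = 0.125 / 0.3364 = 0.3716.

0.37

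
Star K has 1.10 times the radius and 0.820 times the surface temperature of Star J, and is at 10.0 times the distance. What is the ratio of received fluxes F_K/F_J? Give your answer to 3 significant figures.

L_K/L_J = (R_K/R_J)²(T_K/T_J)⁴ = (1.10)² × (0.820)⁴ = 0.5471.
F_K/F_J = (L_K/L_J)/(d_K/d_J)² = 0.5471 / (10.0)² = 0.005471.

0.00547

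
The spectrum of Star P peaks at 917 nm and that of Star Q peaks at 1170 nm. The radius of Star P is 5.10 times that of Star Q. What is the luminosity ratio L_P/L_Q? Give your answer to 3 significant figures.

Wien's law gives T ∝ 1/λ_max, so T_P/T_Q = λ_Q/λ_P = 1170/917 = 1.276.
Then L ∝ R²T⁴ gives L_P/L_Q = (5.10)² × (1.276)⁴ = 26.01 × 2.650 = 68.93.

68.9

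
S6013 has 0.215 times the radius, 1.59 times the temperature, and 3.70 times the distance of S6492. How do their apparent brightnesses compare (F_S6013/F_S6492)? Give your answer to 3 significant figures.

0.0216

L_S6013/L_S6492 = (R_S6013/R_S6492)²(T_S6013/T_S6492)⁴ = (0.215)² × (1.59)⁴ = 0.2954.
F_S6013/F_S6492 = (L_S6013/L_S6492)/(d_S6013/d_S6492)² = 0.2954 / (3.70)² = 0.02158.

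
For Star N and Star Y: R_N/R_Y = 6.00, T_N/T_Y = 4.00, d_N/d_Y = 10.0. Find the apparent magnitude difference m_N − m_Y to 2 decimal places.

-4.91

L_N/L_Y = (6.00)²(4.00)⁴ = 9216.
F_N/F_Y = (L_N/L_Y)/(d_N/d_Y)² = 9216/100.0 = 92.16.
m_N − m_Y = −2.5 log₁₀(92.16) = -4.91.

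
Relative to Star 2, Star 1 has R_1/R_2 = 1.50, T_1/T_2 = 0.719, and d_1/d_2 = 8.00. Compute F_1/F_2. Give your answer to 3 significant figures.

L_1/L_2 = (R_1/R_2)²(T_1/T_2)⁴ = (1.50)² × (0.719)⁴ = 0.6013.
F_1/F_2 = (L_1/L_2)/(d_1/d_2)² = 0.6013 / (8.00)² = 0.009395.

0.00940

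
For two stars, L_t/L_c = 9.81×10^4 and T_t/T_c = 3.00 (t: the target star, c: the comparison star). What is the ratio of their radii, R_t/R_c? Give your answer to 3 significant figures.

L ∝ R²T⁴ gives R ∝ √L / T², so
R_t/R_c = √(9.81×10^4) / (3.00)² = 313.2 / 9.000 = 34.80.

34.8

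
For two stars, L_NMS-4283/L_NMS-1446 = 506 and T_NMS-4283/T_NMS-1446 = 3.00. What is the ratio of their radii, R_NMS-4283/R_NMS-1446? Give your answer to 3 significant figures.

L ∝ R²T⁴ gives R ∝ √L / T², so
R_NMS-4283/R_NMS-1446 = √(506) / (3.00)² = 22.49 / 9.000 = 2.499.

2.50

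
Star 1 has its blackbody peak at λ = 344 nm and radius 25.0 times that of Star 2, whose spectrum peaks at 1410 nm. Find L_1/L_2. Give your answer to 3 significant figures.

1.76×10^5

Wien's law gives T ∝ 1/λ_max, so T_1/T_2 = λ_2/λ_1 = 1410/344 = 4.099.
Then L ∝ R²T⁴ gives L_1/L_2 = (25.0)² × (4.099)⁴ = 625.0 × 282.3 = 1.764×10^5.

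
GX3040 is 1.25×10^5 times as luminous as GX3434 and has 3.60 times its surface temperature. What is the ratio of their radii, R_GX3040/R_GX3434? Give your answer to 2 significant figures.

27

L ∝ R²T⁴ gives R ∝ √L / T², so
R_GX3040/R_GX3434 = √(1.25×10^5) / (3.60)² = 353.6 / 12.96 = 27.28.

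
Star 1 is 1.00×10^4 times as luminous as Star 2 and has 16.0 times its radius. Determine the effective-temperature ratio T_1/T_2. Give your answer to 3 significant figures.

2.50

L ∝ R²T⁴ gives T ∝ (L/R²)^(1/4), so
T_1/T_2 = (1.00×10^4 / 16.0²)^(1/4) = (39.06)^(1/4) = 2.500.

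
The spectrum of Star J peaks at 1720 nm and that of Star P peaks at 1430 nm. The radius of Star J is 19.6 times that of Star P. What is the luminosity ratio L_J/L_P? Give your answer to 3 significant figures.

184

Wien's law gives T ∝ 1/λ_max, so T_J/T_P = λ_P/λ_J = 1430/1720 = 0.8314.
Then L ∝ R²T⁴ gives L_J/L_P = (19.6)² × (0.8314)⁴ = 384.2 × 0.4778 = 183.5.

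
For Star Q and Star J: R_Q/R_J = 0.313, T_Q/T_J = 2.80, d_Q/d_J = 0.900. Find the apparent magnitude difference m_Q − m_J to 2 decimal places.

-2.18

L_Q/L_J = (0.313)²(2.80)⁴ = 6.022.
F_Q/F_J = (L_Q/L_J)/(d_Q/d_J)² = 6.022/0.8100 = 7.434.
m_Q − m_J = −2.5 log₁₀(7.434) = -2.18.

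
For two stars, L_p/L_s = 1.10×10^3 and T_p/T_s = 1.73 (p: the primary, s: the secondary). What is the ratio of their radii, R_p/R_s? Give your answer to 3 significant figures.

L ∝ R²T⁴ gives R ∝ √L / T², so
R_p/R_s = √(1.10×10^3) / (1.73)² = 33.17 / 2.993 = 11.08.

11.1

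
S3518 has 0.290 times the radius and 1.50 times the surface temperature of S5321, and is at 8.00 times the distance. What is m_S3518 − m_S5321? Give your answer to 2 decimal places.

5.44

L_S3518/L_S5321 = (0.290)²(1.50)⁴ = 0.4258.
F_S3518/F_S5321 = (L_S3518/L_S5321)/(d_S3518/d_S5321)² = 0.4258/64.00 = 0.006652.
m_S3518 − m_S5321 = −2.5 log₁₀(0.006652) = 5.44.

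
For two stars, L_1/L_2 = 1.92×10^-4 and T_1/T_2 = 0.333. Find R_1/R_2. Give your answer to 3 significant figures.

0.125

L ∝ R²T⁴ gives R ∝ √L / T², so
R_1/R_2 = √(1.92×10^-4) / (0.333)² = 0.01386 / 0.1109 = 0.1250.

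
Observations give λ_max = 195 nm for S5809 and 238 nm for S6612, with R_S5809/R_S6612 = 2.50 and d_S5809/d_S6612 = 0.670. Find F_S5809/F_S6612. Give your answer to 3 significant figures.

30.9

Wien's law: T_S5809/T_S6612 = λ_S6612/λ_S5809 = 238/195 = 1.221.
L_S5809/L_S6612 = (R_S5809/R_S6612)²(T_S5809/T_S6612)⁴ = (2.50)²(1.221)⁴ = 13.87.
F_S5809/F_S6612 = (L_S5809/L_S6612)/(d_S5809/d_S6612)² = 13.87/(0.670)² = 30.90.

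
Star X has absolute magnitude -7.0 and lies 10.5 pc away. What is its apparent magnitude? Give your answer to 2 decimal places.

-6.89

m = M + 5 log₁₀(d/10 pc) = -7.0 + 5 log₁₀(10.5/10)
  = -7.0 + 5 × 0.021 = -7.0 + 0.11 = -6.89.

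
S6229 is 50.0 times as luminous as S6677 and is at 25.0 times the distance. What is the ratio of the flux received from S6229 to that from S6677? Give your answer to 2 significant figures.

0.080

F = L/(4πd²), so F_S6229/F_S6677 = (L_S6229/L_S6677) / (d_S6229/d_S6677)²
= 50.0 / (25.0)² = 50.0 / 625.0 = 0.08000.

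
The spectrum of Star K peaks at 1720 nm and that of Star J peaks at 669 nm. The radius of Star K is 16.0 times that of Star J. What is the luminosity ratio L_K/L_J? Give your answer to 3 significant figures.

Wien's law gives T ∝ 1/λ_max, so T_K/T_J = λ_J/λ_K = 669/1720 = 0.3890.
Then L ∝ R²T⁴ gives L_K/L_J = (16.0)² × (0.3890)⁴ = 256.0 × 0.02289 = 5.859.

5.86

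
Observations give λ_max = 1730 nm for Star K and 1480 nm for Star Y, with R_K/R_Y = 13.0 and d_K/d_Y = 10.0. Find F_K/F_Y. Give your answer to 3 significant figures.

0.905

Wien's law: T_K/T_Y = λ_Y/λ_K = 1480/1730 = 0.8555.
L_K/L_Y = (R_K/R_Y)²(T_K/T_Y)⁴ = (13.0)²(0.8555)⁴ = 90.52.
F_K/F_Y = (L_K/L_Y)/(d_K/d_Y)² = 90.52/(10.0)² = 0.9052.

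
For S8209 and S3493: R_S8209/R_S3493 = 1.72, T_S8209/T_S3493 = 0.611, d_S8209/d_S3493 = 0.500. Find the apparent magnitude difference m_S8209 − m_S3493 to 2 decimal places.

-0.54

L_S8209/L_S3493 = (1.72)²(0.611)⁴ = 0.4123.
F_S8209/F_S3493 = (L_S8209/L_S3493)/(d_S8209/d_S3493)² = 0.4123/0.2500 = 1.649.
m_S8209 − m_S3493 = −2.5 log₁₀(1.649) = -0.54.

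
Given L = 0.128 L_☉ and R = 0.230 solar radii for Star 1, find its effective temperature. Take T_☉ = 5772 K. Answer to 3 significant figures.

T/T_☉ = (L/L_☉)^(1/4) / (R/R_☉)^(1/2)
T = 5772 × (0.128)^(1/4) / √(0.230) = 5772 × 0.5981 / 0.4796 = 7199 K.

7.20×10^3 K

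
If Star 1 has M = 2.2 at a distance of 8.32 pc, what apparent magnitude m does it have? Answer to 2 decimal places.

1.80

m = M + 5 log₁₀(d/10 pc) = 2.2 + 5 log₁₀(8.32/10)
  = 2.2 + 5 × -0.080 = 2.2 + -0.40 = 1.80.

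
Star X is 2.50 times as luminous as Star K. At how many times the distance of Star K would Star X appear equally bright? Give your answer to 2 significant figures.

Equal flux requires L_X/d_X² = L_K/d_K², so d_X/d_K = √(L_X/L_K)
= √(2.50) = 1.581.

1.6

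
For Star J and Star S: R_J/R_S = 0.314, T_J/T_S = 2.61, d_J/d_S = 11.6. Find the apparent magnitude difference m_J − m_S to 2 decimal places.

3.67

L_J/L_S = (0.314)²(2.61)⁴ = 4.575.
F_J/F_S = (L_J/L_S)/(d_J/d_S)² = 4.575/134.6 = 0.03400.
m_J − m_S = −2.5 log₁₀(0.03400) = 3.67.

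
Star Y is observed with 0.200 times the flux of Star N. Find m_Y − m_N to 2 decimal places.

1.75

m_Y − m_N = −2.5 log₁₀(F_Y/F_N) = −2.5 log₁₀(0.200) = −2.5 × (-0.699) = 1.747.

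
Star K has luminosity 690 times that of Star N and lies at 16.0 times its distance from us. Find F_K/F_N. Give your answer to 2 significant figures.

2.7

F = L/(4πd²), so F_K/F_N = (L_K/L_N) / (d_K/d_N)²
= 690 / (16.0)² = 690 / 256.0 = 2.695.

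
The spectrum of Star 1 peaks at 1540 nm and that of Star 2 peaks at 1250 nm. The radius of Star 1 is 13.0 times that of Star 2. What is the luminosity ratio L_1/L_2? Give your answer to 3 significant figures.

73.4

Wien's law gives T ∝ 1/λ_max, so T_1/T_2 = λ_2/λ_1 = 1250/1540 = 0.8117.
Then L ∝ R²T⁴ gives L_1/L_2 = (13.0)² × (0.8117)⁴ = 169.0 × 0.4341 = 73.36.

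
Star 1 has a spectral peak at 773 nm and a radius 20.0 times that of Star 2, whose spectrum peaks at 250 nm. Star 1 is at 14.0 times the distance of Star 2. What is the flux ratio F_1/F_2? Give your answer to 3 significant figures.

Wien's law: T_1/T_2 = λ_2/λ_1 = 250/773 = 0.3234.
L_1/L_2 = (R_1/R_2)²(T_1/T_2)⁴ = (20.0)²(0.3234)⁴ = 4.376.
F_1/F_2 = (L_1/L_2)/(d_1/d_2)² = 4.376/(14.0)² = 0.02233.

0.0223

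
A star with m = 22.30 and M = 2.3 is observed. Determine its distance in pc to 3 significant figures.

m − M = 5 log₁₀(d/10 pc)
22.30 − (2.3) = 20.00 = 5 log₁₀(d/10)
d = 10 × 10^(20.00/5) = 10 × 10^4.000 = 1.000×10^5 pc.

1.00×10^5 pc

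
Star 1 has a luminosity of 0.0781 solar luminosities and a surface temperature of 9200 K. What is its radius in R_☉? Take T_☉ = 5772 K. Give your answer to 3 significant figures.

R/R_☉ = √(L/L_☉) / (T/T_☉)² = √(0.0781) / (1.594)²
       = 0.2795 / 2.541 = 0.1100.

0.110 R_☉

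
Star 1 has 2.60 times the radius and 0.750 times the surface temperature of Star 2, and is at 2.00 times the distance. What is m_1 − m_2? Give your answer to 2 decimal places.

0.68

L_1/L_2 = (2.60)²(0.750)⁴ = 2.139.
F_1/F_2 = (L_1/L_2)/(d_1/d_2)² = 2.139/4.000 = 0.5347.
m_1 − m_2 = −2.5 log₁₀(0.5347) = 0.68.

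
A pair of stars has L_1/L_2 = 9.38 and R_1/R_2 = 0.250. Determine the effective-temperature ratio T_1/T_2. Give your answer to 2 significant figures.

L ∝ R²T⁴ gives T ∝ (L/R²)^(1/4), so
T_1/T_2 = (9.38 / 0.250²)^(1/4) = (150.1)^(1/4) = 3.500.

3.5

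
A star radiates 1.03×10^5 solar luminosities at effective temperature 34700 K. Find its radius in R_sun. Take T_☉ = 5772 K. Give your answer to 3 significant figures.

R/R_☉ = √(L/L_☉) / (T/T_☉)² = √(1.03×10^5) / (6.012)²
       = 320.9 / 36.14 = 8.880.

8.88 R_sun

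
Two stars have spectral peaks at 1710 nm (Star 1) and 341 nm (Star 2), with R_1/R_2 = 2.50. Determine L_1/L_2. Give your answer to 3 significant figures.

0.00988

Wien's law gives T ∝ 1/λ_max, so T_1/T_2 = λ_2/λ_1 = 341/1710 = 0.1994.
Then L ∝ R²T⁴ gives L_1/L_2 = (2.50)² × (0.1994)⁴ = 6.250 × 0.001581 = 0.009884.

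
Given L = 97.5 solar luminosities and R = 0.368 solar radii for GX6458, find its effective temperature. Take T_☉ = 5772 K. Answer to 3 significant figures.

2.99×10^4 K

T/T_☉ = (L/L_☉)^(1/4) / (R/R_☉)^(1/2)
T = 5772 × (97.5)^(1/4) / √(0.368) = 5772 × 3.142 / 0.6066 = 2.990×10^4 K.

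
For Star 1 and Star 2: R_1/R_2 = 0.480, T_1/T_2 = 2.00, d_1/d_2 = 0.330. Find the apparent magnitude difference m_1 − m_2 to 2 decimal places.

L_1/L_2 = (0.480)²(2.00)⁴ = 3.686.
F_1/F_2 = (L_1/L_2)/(d_1/d_2)² = 3.686/0.1089 = 33.85.
m_1 − m_2 = −2.5 log₁₀(33.85) = -3.82.

-3.82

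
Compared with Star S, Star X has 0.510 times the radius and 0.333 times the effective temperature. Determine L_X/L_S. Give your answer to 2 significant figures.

From the Stefan–Boltzmann law, L ∝ R²T⁴, so
L_X/L_S = (R_X/R_S)² (T_X/T_S)⁴ = (0.510)² × (0.333)⁴ = 0.2601 × 0.01230 = 0.003198.

0.0032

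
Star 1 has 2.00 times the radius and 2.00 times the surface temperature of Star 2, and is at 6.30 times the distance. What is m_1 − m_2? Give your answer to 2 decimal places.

L_1/L_2 = (2.00)²(2.00)⁴ = 64.00.
F_1/F_2 = (L_1/L_2)/(d_1/d_2)² = 64.00/39.69 = 1.612.
m_1 − m_2 = −2.5 log₁₀(1.612) = -0.52.

-0.52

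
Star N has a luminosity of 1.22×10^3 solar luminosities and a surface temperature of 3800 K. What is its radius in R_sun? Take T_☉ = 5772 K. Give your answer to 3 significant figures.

80.6 R_sun

R/R_☉ = √(L/L_☉) / (T/T_☉)² = √(1.22×10^3) / (0.6584)²
       = 34.93 / 0.4334 = 80.59.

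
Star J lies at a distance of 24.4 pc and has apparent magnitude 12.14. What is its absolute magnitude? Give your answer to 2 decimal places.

M = m − 5 log₁₀(d/10 pc) = 12.14 − 5 log₁₀(24.4/10)
  = 12.14 − 5 × 0.387 = 12.14 − 1.94 = 10.20.

10.20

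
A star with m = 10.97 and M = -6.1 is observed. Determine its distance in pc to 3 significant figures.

m − M = 5 log₁₀(d/10 pc)
10.97 − (-6.1) = 17.07 = 5 log₁₀(d/10)
d = 10 × 10^(17.07/5) = 10 × 10^3.414 = 2.594×10^4 pc.

2.59×10^4 pc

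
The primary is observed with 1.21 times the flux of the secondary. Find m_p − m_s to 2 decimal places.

m_p − m_s = −2.5 log₁₀(F_p/F_s) = −2.5 log₁₀(1.21) = −2.5 × (0.083) = -0.207.

-0.21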